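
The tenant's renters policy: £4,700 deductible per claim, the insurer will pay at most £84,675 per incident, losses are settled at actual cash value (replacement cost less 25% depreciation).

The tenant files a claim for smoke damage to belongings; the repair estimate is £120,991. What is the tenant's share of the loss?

£36,316

Depreciate 25%: the covered value is £120,991 × 0.75 = £90,743.25.
Subtract the deductible: £90,743.25 − £4,700 = £86,043.25.
£86,043.25 exceeds the £84,675 limit, so the insurer pays the limit: £84,675.
Tenant's share is the uncovered remainder: £120,991 − £84,675 = £36,316.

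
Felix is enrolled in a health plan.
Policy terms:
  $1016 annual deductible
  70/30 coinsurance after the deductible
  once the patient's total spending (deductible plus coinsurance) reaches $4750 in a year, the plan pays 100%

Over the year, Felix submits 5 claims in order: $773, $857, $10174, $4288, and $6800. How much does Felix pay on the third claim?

$3052.20

Claim 1 ($773): all of it applies to the deductible. Cost to patient: $773. OOP to date $773.
Claim 2 ($857): $243 finishes the deductible; $614 goes to coinsurance; 30% of $614 = $184.20. Patient owes $427.20 (running OOP $1200.20).
Claim 3 ($10174): 30% coinsurance on $10174 = $3052.20. Patient owes $3052.20 (running OOP $4252.40).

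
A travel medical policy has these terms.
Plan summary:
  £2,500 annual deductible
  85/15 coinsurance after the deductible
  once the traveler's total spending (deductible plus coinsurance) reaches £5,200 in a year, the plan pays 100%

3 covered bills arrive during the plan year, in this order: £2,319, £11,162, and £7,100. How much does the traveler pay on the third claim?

#1 (£2,319): all of it applies to the deductible. Cost to traveler: £2,319. OOP to date £2,319.
#2 (£11,162): £181 finishes the deductible; £10,981 goes to coinsurance; traveler's 15% is £1,647.15. Traveler owes £1,828.15 (running OOP £4,147.15).
#3 (£7,100): 15% coinsurance on £7,100 = £1,065. OOP would hit £5,212.15 > £5,200, so the cap limits the traveler to £5,200 − £4,147.15 = £1,052.85.

£1,052.85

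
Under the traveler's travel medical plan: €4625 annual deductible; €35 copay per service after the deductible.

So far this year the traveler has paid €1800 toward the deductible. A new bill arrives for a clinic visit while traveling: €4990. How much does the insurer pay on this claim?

Deductible still to meet: €4625 − €1800 = €2825.
After the €2825 deductible portion, €4990 − €2825 = €2165 is subject to the copay.
Copay on this service: €35.
So the traveler owes €2825 + €35 = €2860.
The insurer covers the remainder: €4990 − €2860 = €2130.

€2130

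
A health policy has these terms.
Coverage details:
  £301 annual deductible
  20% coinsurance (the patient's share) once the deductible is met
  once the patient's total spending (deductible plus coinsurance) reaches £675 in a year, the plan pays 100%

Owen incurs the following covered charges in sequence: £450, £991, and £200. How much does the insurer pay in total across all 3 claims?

#1 (£450): £301 to deductible, leaving £149; 20% of £149 = £29.80. Cost to patient: £330.80. OOP to date £330.80. Insurer: £450 − £330.80 = £119.20.
#2 (£991): deductible already satisfied, so patient's share is 20% × £991 = £198.20. Cost to patient: £198.20. OOP to date £529. Insurer: £991 − £198.20 = £792.80.
#3 (£200): 20% coinsurance on £200 = £40. Cost to patient: £40. OOP to date £569. Plan pays £200 − £40 = £160.
Insurer total: £119.20 + £792.80 + £160 = £1,072.

£1,072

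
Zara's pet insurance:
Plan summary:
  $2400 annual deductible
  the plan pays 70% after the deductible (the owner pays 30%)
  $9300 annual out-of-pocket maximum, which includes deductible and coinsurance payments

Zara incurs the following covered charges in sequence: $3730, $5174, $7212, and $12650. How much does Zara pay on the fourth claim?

Claim 1 ($3730): $2400 to deductible, leaving $1330; 30% of $1330 = $399. Owner pays $2799; OOP now $2799.
Claim 2 ($5174): deductible already satisfied, so owner's share is 30% × $5174 = $1552.20. Cost to owner: $1552.20. OOP to date $4351.20.
Claim 3 ($7212): deductible met; 30% of $7212 = $2163.60. Owner pays $2163.60; OOP now $6514.80.
Claim 4 ($12650): deductible already satisfied, so owner's share is 30% × $12650 = $3795. Adding that to $6514.80 gives $10309.80, past the $9300 cap; owner pays only $9300 − $6514.80 = $2785.20.

$2785.20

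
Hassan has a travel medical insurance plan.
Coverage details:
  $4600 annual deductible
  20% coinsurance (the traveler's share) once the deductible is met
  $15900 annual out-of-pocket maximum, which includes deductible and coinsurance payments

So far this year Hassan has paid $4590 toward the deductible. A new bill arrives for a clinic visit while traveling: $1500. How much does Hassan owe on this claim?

Deductible still to meet: $4600 − $4590 = $10.
That leaves $1500 − $10 = $1490 for coinsurance.
20% of $1490 = $298 falls to the traveler.
So the traveler owes $10 + $298 = $308 before any cap.
Year-to-date out-of-pocket becomes $4590 + $308 = $4898, still under the $15900 maximum, so no cap applies.

$308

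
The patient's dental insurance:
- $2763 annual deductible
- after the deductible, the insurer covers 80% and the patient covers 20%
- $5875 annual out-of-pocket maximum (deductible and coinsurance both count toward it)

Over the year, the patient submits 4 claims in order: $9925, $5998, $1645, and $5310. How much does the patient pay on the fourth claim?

$151

Bill 1, $9925: $2763 finishes the deductible; $7162 goes to coinsurance; coinsurance $7162 × 20% = $1432.40. Cost to patient: $4195.40. OOP to date $4195.40.
Bill 2, $5998: 20% coinsurance on $5998 = $1199.60. Cost to patient: $1199.60. OOP to date $5395.
Bill 3, $1645: 20% coinsurance on $1645 = $329. Patient owes $329 (running OOP $5724).
Bill 4, $5310: deductible met; 20% of $5310 = $1062. OOP would hit $6786 > $5875, so the cap limits the patient to $5875 − $5724 = $151.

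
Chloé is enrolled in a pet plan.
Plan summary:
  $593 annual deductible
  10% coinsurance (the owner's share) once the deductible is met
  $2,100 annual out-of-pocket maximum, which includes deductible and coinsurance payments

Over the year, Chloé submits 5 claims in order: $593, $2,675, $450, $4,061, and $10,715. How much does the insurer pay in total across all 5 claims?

$16,394

Claim 1 — $593: all of it applies to the deductible. Owner owes $593 (running OOP $593). Insurer: $593 − $593 = $0.
Claim 2 — $2,675: deductible already satisfied, so owner's share is 10% × $2,675 = $267.50. Cost to owner: $267.50. OOP to date $860.50. Plan pays $2,675 − $267.50 = $2,407.50.
Claim 3 — $450: deductible already satisfied, so owner's share is 10% × $450 = $45. Owner owes $45 (running OOP $905.50). Plan pays $450 − $45 = $405.
Claim 4 — $4,061: deductible met; 10% of $4,061 = $406.10. Owner pays $406.10; OOP now $1,311.60. Plan pays $4,061 − $406.10 = $3,654.90.
Claim 5 — $10,715: deductible already satisfied, so owner's share is 10% × $10,715 = $1,071.50. That would push OOP to $2,383.10, over the $2,100 cap, so owner pays $2,100 − $1,311.60 = $788.40. Insurer: $10,715 − $788.40 = $9,926.60.
Insurer total = bills − owner's total = $18,494 − $2,100 = $16,394.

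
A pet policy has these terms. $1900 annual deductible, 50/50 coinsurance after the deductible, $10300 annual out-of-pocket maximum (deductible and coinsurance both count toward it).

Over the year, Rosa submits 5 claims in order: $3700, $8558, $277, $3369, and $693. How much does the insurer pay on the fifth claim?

Claim 1 ($3700): $1900 to deductible, leaving $1800; 50% of $1800 = $900. Cost to owner: $2800. OOP to date $2800. Insurer: $3700 − $2800 = $900.
Claim 2 ($8558): 50% coinsurance on $8558 = $4279. Owner pays $4279; OOP now $7079. Insurer: $8558 − $4279 = $4279.
Claim 3 ($277): deductible already satisfied, so owner's share is 50% × $277 = $138.50. Owner pays $138.50; OOP now $7217.50. Plan pays $277 − $138.50 = $138.50.
Claim 4 ($3369): deductible met; 50% of $3369 = $1684.50. Owner owes $1684.50 (running OOP $8902). Insurer: $3369 − $1684.50 = $1684.50.
Claim 5 ($693): deductible met; 50% of $693 = $346.50. Cost to owner: $346.50. OOP to date $9248.50. Insurer: $693 − $346.50 = $346.50.

$346.50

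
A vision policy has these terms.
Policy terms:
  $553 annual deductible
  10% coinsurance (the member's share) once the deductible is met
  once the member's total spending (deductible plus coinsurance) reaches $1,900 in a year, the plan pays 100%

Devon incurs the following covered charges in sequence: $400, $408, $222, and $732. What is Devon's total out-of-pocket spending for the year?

$673.90

Claim 1 — $400: fully absorbed by the deductible. Member pays $400; OOP now $400.
Claim 2 — $408: deductible takes $153, $255 remains; 10% of $255 = $25.50. Cost to member: $178.50. OOP to date $578.50.
Claim 3 — $222: deductible met; 10% of $222 = $22.20. Member pays $22.20; OOP now $600.70.
Claim 4 — $732: deductible already satisfied, so member's share is 10% × $732 = $73.20. Cost to member: $73.20. OOP to date $673.90.
Summing the member's payments: $400 + $178.50 + $22.20 + $73.20 = $673.90.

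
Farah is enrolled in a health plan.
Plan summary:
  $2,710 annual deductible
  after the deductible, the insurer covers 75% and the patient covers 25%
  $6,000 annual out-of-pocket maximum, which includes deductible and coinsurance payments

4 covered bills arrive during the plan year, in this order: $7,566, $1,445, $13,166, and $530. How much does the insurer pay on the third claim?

Bill 1, $7,566: $2,710 finishes the deductible; $4,856 goes to coinsurance; 25% of $4,856 = $1,214. Patient pays $3,924; OOP now $3,924. Insurer: $7,566 − $3,924 = $3,642.
Bill 2, $1,445: deductible already satisfied, so patient's share is 25% × $1,445 = $361.25. Patient owes $361.25 (running OOP $4,285.25). Insurer: $1,445 − $361.25 = $1,083.75.
Bill 3, $13,166: deductible met; 25% of $13,166 = $3,291.50. That would push OOP to $7,576.75, over the $6,000 cap, so patient pays $6,000 − $4,285.25 = $1,714.75. Insurer: $13,166 − $1,714.75 = $11,451.25.

$11,451.25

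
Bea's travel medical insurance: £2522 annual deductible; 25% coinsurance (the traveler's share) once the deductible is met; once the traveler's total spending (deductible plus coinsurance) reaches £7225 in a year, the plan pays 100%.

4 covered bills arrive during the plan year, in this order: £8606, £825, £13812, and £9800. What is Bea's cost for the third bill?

£2975.75

Claim 1 — £8606: deductible takes £2522, £6084 remains; coinsurance £6084 × 25% = £1521. Traveler pays £4043; OOP now £4043.
Claim 2 — £825: deductible met; 25% of £825 = £206.25. Traveler pays £206.25; OOP now £4249.25.
Claim 3 — £13812: deductible met; 25% of £13812 = £3453. That would push OOP to £7702.25, over the £7225 cap, so traveler pays £7225 − £4249.25 = £2975.75.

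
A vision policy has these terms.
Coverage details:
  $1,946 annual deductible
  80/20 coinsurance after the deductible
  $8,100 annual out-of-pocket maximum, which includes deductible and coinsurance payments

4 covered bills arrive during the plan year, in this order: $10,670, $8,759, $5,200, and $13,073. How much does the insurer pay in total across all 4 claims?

$29,602

Claim 1 ($10,670): $1,946 finishes the deductible; $8,724 goes to coinsurance; coinsurance $8,724 × 20% = $1,744.80. Member owes $3,690.80 (running OOP $3,690.80). Plan pays $10,670 − $3,690.80 = $6,979.20.
Claim 2 ($8,759): deductible already satisfied, so member's share is 20% × $8,759 = $1,751.80. Cost to member: $1,751.80. OOP to date $5,442.60. Insurer: $8,759 − $1,751.80 = $7,007.20.
Claim 3 ($5,200): 20% coinsurance on $5,200 = $1,040. Member pays $1,040; OOP now $6,482.60. Insurer: $5,200 − $1,040 = $4,160.
Claim 4 ($13,073): deductible met; 20% of $13,073 = $2,614.60. OOP would hit $9,097.20 > $8,100, so the cap limits the member to $8,100 − $6,482.60 = $1,617.40. Insurer: $13,073 − $1,617.40 = $11,455.60.
Insurer total = bills − member's total = $37,702 − $8,100 = $29,602.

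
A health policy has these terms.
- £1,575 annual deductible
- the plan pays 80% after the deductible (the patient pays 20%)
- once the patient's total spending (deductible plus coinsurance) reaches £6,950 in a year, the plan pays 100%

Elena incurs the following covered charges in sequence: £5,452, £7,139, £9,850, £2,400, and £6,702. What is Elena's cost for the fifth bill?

Bill 1, £5,452: £1,575 finishes the deductible; £3,877 goes to coinsurance; patient's 20% is £775.40. Patient owes £2,350.40 (running OOP £2,350.40).
Bill 2, £7,139: deductible met; 20% of £7,139 = £1,427.80. Patient owes £1,427.80 (running OOP £3,778.20).
Bill 3, £9,850: deductible already satisfied, so patient's share is 20% × £9,850 = £1,970. Patient owes £1,970 (running OOP £5,748.20).
Bill 4, £2,400: 20% coinsurance on £2,400 = £480. Patient owes £480 (running OOP £6,228.20).
Bill 5, £6,702: deductible already satisfied, so patient's share is 20% × £6,702 = £1,340.40. That would push OOP to £7,568.60, over the £6,950 cap, so patient pays £6,950 − £6,228.20 = £721.80.

£721.80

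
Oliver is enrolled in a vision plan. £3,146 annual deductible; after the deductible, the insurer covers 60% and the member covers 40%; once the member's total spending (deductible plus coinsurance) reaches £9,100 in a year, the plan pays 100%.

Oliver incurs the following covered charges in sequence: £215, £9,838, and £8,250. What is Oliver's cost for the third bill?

Claim 1 (£215): entire amount goes to the deductible. Member owes £215 (running OOP £215).
Claim 2 (£9,838): £2,931 finishes the deductible; £6,907 goes to coinsurance; coinsurance £6,907 × 40% = £2,762.80. Member owes £5,693.80 (running OOP £5,908.80).
Claim 3 (£8,250): deductible met; 40% of £8,250 = £3,300. Adding that to £5,908.80 gives £9,208.80, past the £9,100 cap; member pays only £9,100 − £5,908.80 = £3,191.20.

£3,191.20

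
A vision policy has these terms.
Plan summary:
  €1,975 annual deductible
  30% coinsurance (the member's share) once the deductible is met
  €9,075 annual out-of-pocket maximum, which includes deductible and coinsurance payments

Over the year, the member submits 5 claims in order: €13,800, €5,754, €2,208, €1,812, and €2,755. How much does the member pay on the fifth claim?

Bill 1, €13,800: €1,975 to deductible, leaving €11,825; member's 30% is €3,547.50. Member pays €5,522.50; OOP now €5,522.50.
Bill 2, €5,754: 30% coinsurance on €5,754 = €1,726.20. Member owes €1,726.20 (running OOP €7,248.70).
Bill 3, €2,208: deductible already satisfied, so member's share is 30% × €2,208 = €662.40. Cost to member: €662.40. OOP to date €7,911.10.
Bill 4, €1,812: deductible already satisfied, so member's share is 30% × €1,812 = €543.60. Cost to member: €543.60. OOP to date €8,454.70.
Bill 5, €2,755: 30% coinsurance on €2,755 = €826.50. That would push OOP to €9,281.20, over the €9,075 cap, so member pays €9,075 − €8,454.70 = €620.30.

€620.30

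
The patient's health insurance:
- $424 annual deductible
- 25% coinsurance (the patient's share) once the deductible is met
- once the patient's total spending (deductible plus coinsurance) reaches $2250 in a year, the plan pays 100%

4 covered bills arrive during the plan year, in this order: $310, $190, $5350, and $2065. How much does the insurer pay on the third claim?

$4012.50

Bill 1, $310: entire amount goes to the deductible. Cost to patient: $310. OOP to date $310. Plan pays $310 − $310 = $0.
Bill 2, $190: $114 to deductible, leaving $76; coinsurance $76 × 25% = $19. Patient pays $133; OOP now $443. Plan pays $190 − $133 = $57.
Bill 3, $5350: deductible already satisfied, so patient's share is 25% × $5350 = $1337.50. Patient pays $1337.50; OOP now $1780.50. Insurer: $5350 − $1337.50 = $4012.50.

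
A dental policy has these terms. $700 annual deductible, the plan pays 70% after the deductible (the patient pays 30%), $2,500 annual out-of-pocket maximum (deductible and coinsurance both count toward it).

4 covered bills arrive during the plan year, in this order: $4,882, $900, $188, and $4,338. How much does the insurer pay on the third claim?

$131.60

Claim 1 ($4,882): $700 finishes the deductible; $4,182 goes to coinsurance; 30% of $4,182 = $1,254.60. Cost to patient: $1,954.60. OOP to date $1,954.60. Insurer: $4,882 − $1,954.60 = $2,927.40.
Claim 2 ($900): 30% coinsurance on $900 = $270. Patient pays $270; OOP now $2,224.60. Plan pays $900 − $270 = $630.
Claim 3 ($188): 30% coinsurance on $188 = $56.40. Patient owes $56.40 (running OOP $2,281). Insurer: $188 − $56.40 = $131.60.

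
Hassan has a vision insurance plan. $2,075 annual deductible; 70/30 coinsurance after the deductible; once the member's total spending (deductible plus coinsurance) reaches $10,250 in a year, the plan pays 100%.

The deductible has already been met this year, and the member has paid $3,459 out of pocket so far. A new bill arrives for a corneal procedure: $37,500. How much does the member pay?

The deductible is already satisfied, so the full bill goes to coinsurance.
Coinsurance: $37,500 × 30% = $11,250.
Adding $11,250 to the $3,459 already spent would give $14,709, which exceeds the $10,250 cap; the member pays just $10,250 − $3,459 = $6,791.

$6,791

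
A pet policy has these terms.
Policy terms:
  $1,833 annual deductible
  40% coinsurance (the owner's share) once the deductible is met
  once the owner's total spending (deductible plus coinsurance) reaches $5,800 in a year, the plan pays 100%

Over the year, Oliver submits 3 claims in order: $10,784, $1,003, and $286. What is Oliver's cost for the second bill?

Claim 1 — $10,784: $1,833 to deductible, leaving $8,951; owner's 40% is $3,580.40. Owner pays $5,413.40; OOP now $5,413.40.
Claim 2 — $1,003: deductible already satisfied, so owner's share is 40% × $1,003 = $401.20. That would push OOP to $5,814.60, over the $5,800 cap, so owner pays $5,800 − $5,413.40 = $386.60.

$386.60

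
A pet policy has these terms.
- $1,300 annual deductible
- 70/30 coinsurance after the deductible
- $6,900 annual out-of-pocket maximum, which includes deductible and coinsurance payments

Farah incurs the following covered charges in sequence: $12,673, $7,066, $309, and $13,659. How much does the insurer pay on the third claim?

$240.70

#1 ($12,673): $1,300 to deductible, leaving $11,373; owner's 30% is $3,411.90. Cost to owner: $4,711.90. OOP to date $4,711.90. Insurer: $12,673 − $4,711.90 = $7,961.10.
#2 ($7,066): deductible met; 30% of $7,066 = $2,119.80. Owner pays $2,119.80; OOP now $6,831.70. Insurer: $7,066 − $2,119.80 = $4,946.20.
#3 ($309): deductible met; 30% of $309 = $92.70. That would push OOP to $6,924.40, over the $6,900 cap, so owner pays $6,900 − $6,831.70 = $68.30. Plan pays $309 − $68.30 = $240.70.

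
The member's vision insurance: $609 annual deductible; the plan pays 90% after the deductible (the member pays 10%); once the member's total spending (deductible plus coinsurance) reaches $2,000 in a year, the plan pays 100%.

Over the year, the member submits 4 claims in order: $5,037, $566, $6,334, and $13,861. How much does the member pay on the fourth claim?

$258.20

Bill 1, $5,037: $609 finishes the deductible; $4,428 goes to coinsurance; coinsurance $4,428 × 10% = $442.80. Cost to member: $1,051.80. OOP to date $1,051.80.
Bill 2, $566: 10% coinsurance on $566 = $56.60. Member owes $56.60 (running OOP $1,108.40).
Bill 3, $6,334: deductible met; 10% of $6,334 = $633.40. Cost to member: $633.40. OOP to date $1,741.80.
Bill 4, $13,861: deductible already satisfied, so member's share is 10% × $13,861 = $1,386.10. That would push OOP to $3,127.90, over the $2,000 cap, so member pays $2,000 − $1,741.80 = $258.20.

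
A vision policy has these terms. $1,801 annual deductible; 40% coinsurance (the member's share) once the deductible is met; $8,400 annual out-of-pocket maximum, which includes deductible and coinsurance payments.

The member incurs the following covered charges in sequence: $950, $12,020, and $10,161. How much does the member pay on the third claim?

#1 ($950): entire amount goes to the deductible. Member pays $950; OOP now $950.
#2 ($12,020): $851 to deductible, leaving $11,169; 40% of $11,169 = $4,467.60. Member owes $5,318.60 (running OOP $6,268.60).
#3 ($10,161): deductible already satisfied, so member's share is 40% × $10,161 = $4,064.40. OOP would hit $10,333 > $8,400, so the cap limits the member to $8,400 − $6,268.60 = $2,131.40.

$2,131.40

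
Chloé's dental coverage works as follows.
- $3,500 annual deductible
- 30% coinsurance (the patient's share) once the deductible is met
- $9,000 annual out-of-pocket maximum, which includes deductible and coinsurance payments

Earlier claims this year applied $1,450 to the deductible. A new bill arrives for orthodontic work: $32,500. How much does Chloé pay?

Remaining deductible: $3,500 − $1,450 = $2,050.
After the $2,050 deductible portion, $32,500 − $2,050 = $30,450 is subject to coinsurance.
Coinsurance: $30,450 × 30% = $9,135.
That puts the patient's cost at $2,050 + $9,135 = $11,185 before any cap.
Adding $11,185 to the $1,450 already spent would give $12,635, which exceeds the $9,000 cap; the patient pays just $9,000 − $1,450 = $7,550.

$7,550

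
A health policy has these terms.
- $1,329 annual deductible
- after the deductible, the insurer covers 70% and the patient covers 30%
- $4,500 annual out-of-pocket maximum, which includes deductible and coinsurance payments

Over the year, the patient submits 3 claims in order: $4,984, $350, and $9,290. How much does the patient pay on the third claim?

$1,969.50

Claim 1 — $4,984: deductible takes $1,329, $3,655 remains; coinsurance $3,655 × 30% = $1,096.50. Cost to patient: $2,425.50. OOP to date $2,425.50.
Claim 2 — $350: 30% coinsurance on $350 = $105. Cost to patient: $105. OOP to date $2,530.50.
Claim 3 — $9,290: deductible already satisfied, so patient's share is 30% × $9,290 = $2,787. OOP would hit $5,317.50 > $4,500, so the cap limits the patient to $4,500 − $2,530.50 = $1,969.50.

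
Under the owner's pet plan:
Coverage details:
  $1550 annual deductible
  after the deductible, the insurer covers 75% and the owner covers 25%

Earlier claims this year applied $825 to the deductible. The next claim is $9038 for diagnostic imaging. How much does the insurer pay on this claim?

$6234.75

$825 of the $1550 deductible is already met, leaving $725.
That leaves $9038 − $725 = $8313 for coinsurance.
25% of $8313 = $2078.25 falls to the owner.
Owner responsibility: $725 + $2078.25 = $2803.25.
Insurer pays the balance: $9038 − $2803.25 = $6234.75.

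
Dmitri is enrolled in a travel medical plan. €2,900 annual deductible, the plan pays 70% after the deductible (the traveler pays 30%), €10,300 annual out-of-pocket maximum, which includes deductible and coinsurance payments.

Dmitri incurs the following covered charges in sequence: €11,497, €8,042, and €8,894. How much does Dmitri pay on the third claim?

€2,408.30

Bill 1, €11,497: €2,900 finishes the deductible; €8,597 goes to coinsurance; traveler's 30% is €2,579.10. Cost to traveler: €5,479.10. OOP to date €5,479.10.
Bill 2, €8,042: deductible already satisfied, so traveler's share is 30% × €8,042 = €2,412.60. Traveler owes €2,412.60 (running OOP €7,891.70).
Bill 3, €8,894: deductible already satisfied, so traveler's share is 30% × €8,894 = €2,668.20. Adding that to €7,891.70 gives €10,559.90, past the €10,300 cap; traveler pays only €10,300 − €7,891.70 = €2,408.30.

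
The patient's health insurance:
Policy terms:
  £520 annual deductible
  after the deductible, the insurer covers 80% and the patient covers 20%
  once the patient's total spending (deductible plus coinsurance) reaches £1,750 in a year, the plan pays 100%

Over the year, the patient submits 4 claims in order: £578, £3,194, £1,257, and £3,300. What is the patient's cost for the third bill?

£251.40

Claim 1 (£578): £520 to deductible, leaving £58; coinsurance £58 × 20% = £11.60. Cost to patient: £531.60. OOP to date £531.60.
Claim 2 (£3,194): 20% coinsurance on £3,194 = £638.80. Patient owes £638.80 (running OOP £1,170.40).
Claim 3 (£1,257): 20% coinsurance on £1,257 = £251.40. Patient owes £251.40 (running OOP £1,421.80).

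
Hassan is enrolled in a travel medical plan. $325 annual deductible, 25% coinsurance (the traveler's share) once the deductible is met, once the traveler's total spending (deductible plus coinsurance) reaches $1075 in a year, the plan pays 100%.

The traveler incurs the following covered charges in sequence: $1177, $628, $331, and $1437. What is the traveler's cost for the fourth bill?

$297.25

Claim 1 ($1177): $325 to deductible, leaving $852; 25% of $852 = $213. Traveler pays $538; OOP now $538.
Claim 2 ($628): deductible already satisfied, so traveler's share is 25% × $628 = $157. Traveler owes $157 (running OOP $695).
Claim 3 ($331): 25% coinsurance on $331 = $82.75. Traveler owes $82.75 (running OOP $777.75).
Claim 4 ($1437): deductible met; 25% of $1437 = $359.25. Adding that to $777.75 gives $1137, past the $1075 cap; traveler pays only $1075 − $777.75 = $297.25.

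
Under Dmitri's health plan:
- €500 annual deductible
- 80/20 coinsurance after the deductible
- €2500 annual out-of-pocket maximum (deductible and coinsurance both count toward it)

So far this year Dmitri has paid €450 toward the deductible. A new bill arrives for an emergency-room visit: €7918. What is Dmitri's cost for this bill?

€1623.60

Remaining deductible: €500 − €450 = €50.
The remaining €7868 (= €7918 − €50) moves to coinsurance.
Patient's 20% share of €7868 is €1573.60.
Patient responsibility before any cap: €50 + €1573.60 = €1623.60.
Year-to-date out-of-pocket becomes €450 + €1623.60 = €2073.60, still under the €2500 maximum, so no cap applies.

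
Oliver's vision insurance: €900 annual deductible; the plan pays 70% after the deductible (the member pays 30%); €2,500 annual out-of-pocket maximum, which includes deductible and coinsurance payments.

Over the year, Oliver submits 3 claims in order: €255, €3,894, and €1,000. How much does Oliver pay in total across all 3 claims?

Bill 1, €255: fully absorbed by the deductible. Cost to member: €255. OOP to date €255.
Bill 2, €3,894: deductible takes €645, €3,249 remains; coinsurance €3,249 × 30% = €974.70. Cost to member: €1,619.70. OOP to date €1,874.70.
Bill 3, €1,000: 30% coinsurance on €1,000 = €300. Member owes €300 (running OOP €2,174.70).
Total paid by the member: €255 + €1,619.70 + €300 = €2,174.70.

€2,174.70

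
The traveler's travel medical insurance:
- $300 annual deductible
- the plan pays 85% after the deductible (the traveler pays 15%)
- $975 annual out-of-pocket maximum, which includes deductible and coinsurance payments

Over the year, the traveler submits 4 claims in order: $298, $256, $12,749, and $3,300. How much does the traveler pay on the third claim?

Claim 1 ($298): all of it applies to the deductible. Cost to traveler: $298. OOP to date $298.
Claim 2 ($256): deductible takes $2, $254 remains; coinsurance $254 × 15% = $38.10. Traveler pays $40.10; OOP now $338.10.
Claim 3 ($12,749): deductible already satisfied, so traveler's share is 15% × $12,749 = $1,912.35. That would push OOP to $2,250.45, over the $975 cap, so traveler pays $975 − $338.10 = $636.90.

$636.90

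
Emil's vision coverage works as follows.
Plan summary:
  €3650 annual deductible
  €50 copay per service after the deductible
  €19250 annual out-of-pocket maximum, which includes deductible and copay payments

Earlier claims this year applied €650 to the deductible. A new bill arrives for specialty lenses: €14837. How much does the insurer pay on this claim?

€11787

Remaining deductible: €3650 − €650 = €3000.
The remaining €11837 (= €14837 − €3000) moves to the copay.
Copay on this service: €50.
So the member owes €3000 + €50 = €3050 before any cap.
Year-to-date out-of-pocket becomes €650 + €3050 = €3700, still under the €19250 maximum, so no cap applies.
The plan picks up €14837 − €3050 = €11787.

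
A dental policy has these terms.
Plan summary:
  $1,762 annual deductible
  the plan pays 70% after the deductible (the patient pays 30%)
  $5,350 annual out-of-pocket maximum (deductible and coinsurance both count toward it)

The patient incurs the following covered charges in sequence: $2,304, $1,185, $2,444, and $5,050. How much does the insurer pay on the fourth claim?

$3,535

Claim 1 ($2,304): $1,762 to deductible, leaving $542; coinsurance $542 × 30% = $162.60. Patient pays $1,924.60; OOP now $1,924.60. Insurer: $2,304 − $1,924.60 = $379.40.
Claim 2 ($1,185): 30% coinsurance on $1,185 = $355.50. Patient pays $355.50; OOP now $2,280.10. Plan pays $1,185 − $355.50 = $829.50.
Claim 3 ($2,444): deductible already satisfied, so patient's share is 30% × $2,444 = $733.20. Patient pays $733.20; OOP now $3,013.30. Insurer: $2,444 − $733.20 = $1,710.80.
Claim 4 ($5,050): 30% coinsurance on $5,050 = $1,515. Patient owes $1,515 (running OOP $4,528.30). Insurer: $5,050 − $1,515 = $3,535.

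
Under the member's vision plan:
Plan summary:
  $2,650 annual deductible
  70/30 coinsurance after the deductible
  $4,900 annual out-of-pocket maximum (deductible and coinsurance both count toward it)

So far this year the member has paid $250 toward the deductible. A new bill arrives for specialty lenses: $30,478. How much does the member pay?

$4,650

$250 of the $2,650 deductible is already met, leaving $2,400.
That leaves $30,478 − $2,400 = $28,078 for coinsurance.
Member's 30% share of $28,078 is $8,423.40.
Member responsibility before any cap: $2,400 + $8,423.40 = $10,823.40.
Year-to-date out-of-pocket would reach $250 + $10,823.40 = $11,073.40, above the $4,900 maximum, so the member pays only $4,900 − $250 = $4,650.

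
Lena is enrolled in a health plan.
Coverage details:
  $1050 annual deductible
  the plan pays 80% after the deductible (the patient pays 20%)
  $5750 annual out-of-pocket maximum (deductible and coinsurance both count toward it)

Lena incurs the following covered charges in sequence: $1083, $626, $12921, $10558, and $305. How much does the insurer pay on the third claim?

$10336.80

Claim 1 — $1083: $1050 to deductible, leaving $33; patient's 20% is $6.60. Patient owes $1056.60 (running OOP $1056.60). Plan pays $1083 − $1056.60 = $26.40.
Claim 2 — $626: deductible already satisfied, so patient's share is 20% × $626 = $125.20. Patient pays $125.20; OOP now $1181.80. Plan pays $626 − $125.20 = $500.80.
Claim 3 — $12921: deductible met; 20% of $12921 = $2584.20. Patient owes $2584.20 (running OOP $3766). Insurer: $12921 − $2584.20 = $10336.80.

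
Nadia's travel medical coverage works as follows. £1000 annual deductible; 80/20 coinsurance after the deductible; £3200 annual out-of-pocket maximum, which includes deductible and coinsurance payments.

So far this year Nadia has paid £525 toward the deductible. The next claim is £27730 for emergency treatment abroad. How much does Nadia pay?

£2675

Remaining deductible: £1000 − £525 = £475.
After the £475 deductible portion, £27730 − £475 = £27255 is subject to coinsurance.
Traveler's 20% share of £27255 is £5451.
So the traveler owes £475 + £5451 = £5926 before any cap.
That would bring total out-of-pocket to £6451, past the £3200 cap. The traveler is capped at £3200 − £525 = £2675 on this claim.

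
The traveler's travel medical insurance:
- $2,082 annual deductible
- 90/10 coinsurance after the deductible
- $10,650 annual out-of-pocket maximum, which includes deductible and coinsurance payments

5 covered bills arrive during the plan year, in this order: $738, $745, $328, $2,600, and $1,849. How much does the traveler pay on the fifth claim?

$184.90

Claim 1 — $738: entire amount goes to the deductible. Traveler owes $738 (running OOP $738).
Claim 2 — $745: all of it applies to the deductible. Traveler owes $745 (running OOP $1,483).
Claim 3 — $328: entire amount goes to the deductible. Traveler owes $328 (running OOP $1,811).
Claim 4 — $2,600: deductible takes $271, $2,329 remains; 10% of $2,329 = $232.90. Traveler owes $503.90 (running OOP $2,314.90).
Claim 5 — $1,849: 10% coinsurance on $1,849 = $184.90. Traveler pays $184.90; OOP now $2,499.80.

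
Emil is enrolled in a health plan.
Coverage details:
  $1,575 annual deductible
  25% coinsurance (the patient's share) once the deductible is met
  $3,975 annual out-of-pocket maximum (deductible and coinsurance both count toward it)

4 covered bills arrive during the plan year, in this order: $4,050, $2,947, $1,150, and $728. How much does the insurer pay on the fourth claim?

Claim 1 — $4,050: $1,575 to deductible, leaving $2,475; coinsurance $2,475 × 25% = $618.75. Patient pays $2,193.75; OOP now $2,193.75. Insurer: $4,050 − $2,193.75 = $1,856.25.
Claim 2 — $2,947: deductible already satisfied, so patient's share is 25% × $2,947 = $736.75. Cost to patient: $736.75. OOP to date $2,930.50. Plan pays $2,947 − $736.75 = $2,210.25.
Claim 3 — $1,150: deductible met; 25% of $1,150 = $287.50. Cost to patient: $287.50. OOP to date $3,218. Insurer: $1,150 − $287.50 = $862.50.
Claim 4 — $728: deductible met; 25% of $728 = $182. Cost to patient: $182. OOP to date $3,400. Insurer: $728 − $182 = $546.

$546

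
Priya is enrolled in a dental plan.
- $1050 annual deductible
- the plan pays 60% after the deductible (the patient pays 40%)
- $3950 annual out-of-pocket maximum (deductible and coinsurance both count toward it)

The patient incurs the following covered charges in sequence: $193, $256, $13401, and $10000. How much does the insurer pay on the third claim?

#1 ($193): fully absorbed by the deductible. Patient pays $193; OOP now $193. Insurer: $193 − $193 = $0.
#2 ($256): fully absorbed by the deductible. Patient owes $256 (running OOP $449). Plan pays $256 − $256 = $0.
#3 ($13401): deductible takes $601, $12800 remains; patient's 40% is $5120. Claim cost before the cap: $601 + $5120 = $5721. That would push OOP to $6170, over the $3950 cap, so patient pays $3950 − $449 = $3501. Insurer: $13401 − $3501 = $9900.

$9900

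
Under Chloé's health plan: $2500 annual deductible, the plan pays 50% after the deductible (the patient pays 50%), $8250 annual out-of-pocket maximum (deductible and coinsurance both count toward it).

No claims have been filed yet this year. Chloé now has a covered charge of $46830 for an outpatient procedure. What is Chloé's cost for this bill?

Nothing has been paid toward the $2500 deductible, so the first $2500 of this charge is applied there.
That leaves $46830 − $2500 = $44330 for coinsurance.
Coinsurance: $44330 × 50% = $22165.
That puts the patient's cost at $2500 + $22165 = $24665 before any cap.
That would bring total out-of-pocket to $24665, past the $8250 cap. The patient is capped at $8250 − $0 = $8250 on this claim.

$8250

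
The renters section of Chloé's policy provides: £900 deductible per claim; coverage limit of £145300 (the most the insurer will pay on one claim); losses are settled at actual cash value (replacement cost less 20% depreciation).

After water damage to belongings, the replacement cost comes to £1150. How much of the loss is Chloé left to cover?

At 20% depreciation, ACV = £1150 − £230 = £920.
After the deductible, £920 − £900 = £20 remains.
£20 is within the £145300 limit, so the insurer pays £20.
Tenant's share is the uncovered remainder: £1150 − £20 = £1130.

£1130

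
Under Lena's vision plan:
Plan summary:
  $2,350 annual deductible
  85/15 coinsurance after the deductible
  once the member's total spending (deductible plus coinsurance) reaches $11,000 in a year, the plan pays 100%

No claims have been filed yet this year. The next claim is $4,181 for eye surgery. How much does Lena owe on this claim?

$2,624.65

Deductible not yet touched, so the first $2,350 of the bill goes to the deductible.
After the $2,350 deductible portion, $4,181 − $2,350 = $1,831 is subject to coinsurance.
Coinsurance: $1,831 × 15% = $274.65.
That puts the member's cost at $2,350 + $274.65 = $2,624.65 before any cap.
Cumulative spending $0 + $2,624.65 = $2,624.65 stays under the $11,000 maximum.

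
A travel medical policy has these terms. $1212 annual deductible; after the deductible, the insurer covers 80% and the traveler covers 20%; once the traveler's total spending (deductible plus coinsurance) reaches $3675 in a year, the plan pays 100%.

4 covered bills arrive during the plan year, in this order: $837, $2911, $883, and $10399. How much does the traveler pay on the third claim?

Bill 1, $837: all of it applies to the deductible. Traveler owes $837 (running OOP $837).
Bill 2, $2911: $375 finishes the deductible; $2536 goes to coinsurance; coinsurance $2536 × 20% = $507.20. Traveler pays $882.20; OOP now $1719.20.
Bill 3, $883: deductible met; 20% of $883 = $176.60. Traveler owes $176.60 (running OOP $1895.80).

$176.60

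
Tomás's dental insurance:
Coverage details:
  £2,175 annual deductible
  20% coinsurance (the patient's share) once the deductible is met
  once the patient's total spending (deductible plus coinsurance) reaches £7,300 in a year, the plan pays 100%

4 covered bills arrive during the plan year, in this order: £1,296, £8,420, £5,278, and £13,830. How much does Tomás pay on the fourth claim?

Bill 1, £1,296: entire amount goes to the deductible. Cost to patient: £1,296. OOP to date £1,296.
Bill 2, £8,420: £879 finishes the deductible; £7,541 goes to coinsurance; 20% of £7,541 = £1,508.20. Cost to patient: £2,387.20. OOP to date £3,683.20.
Bill 3, £5,278: deductible already satisfied, so patient's share is 20% × £5,278 = £1,055.60. Cost to patient: £1,055.60. OOP to date £4,738.80.
Bill 4, £13,830: 20% coinsurance on £13,830 = £2,766. OOP would hit £7,504.80 > £7,300, so the cap limits the patient to £7,300 − £4,738.80 = £2,561.20.

£2,561.20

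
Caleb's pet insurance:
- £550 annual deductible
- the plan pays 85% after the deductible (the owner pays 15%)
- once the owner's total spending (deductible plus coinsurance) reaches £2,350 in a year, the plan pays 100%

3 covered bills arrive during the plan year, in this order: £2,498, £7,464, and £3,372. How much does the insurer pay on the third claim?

£2,983.80

Claim 1 (£2,498): deductible takes £550, £1,948 remains; 15% of £1,948 = £292.20. Cost to owner: £842.20. OOP to date £842.20. Insurer: £2,498 − £842.20 = £1,655.80.
Claim 2 (£7,464): deductible already satisfied, so owner's share is 15% × £7,464 = £1,119.60. Cost to owner: £1,119.60. OOP to date £1,961.80. Plan pays £7,464 − £1,119.60 = £6,344.40.
Claim 3 (£3,372): deductible met; 15% of £3,372 = £505.80. Adding that to £1,961.80 gives £2,467.60, past the £2,350 cap; owner pays only £2,350 − £1,961.80 = £388.20. Insurer: £3,372 − £388.20 = £2,983.80.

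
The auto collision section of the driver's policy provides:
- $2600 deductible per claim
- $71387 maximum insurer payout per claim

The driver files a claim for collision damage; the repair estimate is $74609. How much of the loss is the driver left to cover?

Less the $2600 deductible: $74609 − $2600 = $72009.
Since $72009 > $71387, the payout is capped at $71387.
Driver's share is the uncovered remainder: $74609 − $71387 = $3222.

$3222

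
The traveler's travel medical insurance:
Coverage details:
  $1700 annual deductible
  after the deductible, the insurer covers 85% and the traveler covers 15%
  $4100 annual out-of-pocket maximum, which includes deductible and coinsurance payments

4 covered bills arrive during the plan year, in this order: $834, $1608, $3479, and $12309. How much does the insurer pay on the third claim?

Claim 1 — $834: entire amount goes to the deductible. Cost to traveler: $834. OOP to date $834. Insurer: $834 − $834 = $0.
Claim 2 — $1608: deductible takes $866, $742 remains; traveler's 15% is $111.30. Cost to traveler: $977.30. OOP to date $1811.30. Plan pays $1608 − $977.30 = $630.70.
Claim 3 — $3479: deductible already satisfied, so traveler's share is 15% × $3479 = $521.85. Traveler pays $521.85; OOP now $2333.15. Plan pays $3479 − $521.85 = $2957.15.

$2957.15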